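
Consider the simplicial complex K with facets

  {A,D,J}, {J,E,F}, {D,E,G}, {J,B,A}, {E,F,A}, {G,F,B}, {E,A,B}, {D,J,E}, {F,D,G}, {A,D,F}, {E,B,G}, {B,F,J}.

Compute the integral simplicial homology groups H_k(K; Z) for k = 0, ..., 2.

H_0 ≅ Z,  H_1 ≅ Z_2,  H_2 = 0.

Take the total order A < B < D < E < F < G < J on the vertex set. Then K (dimension 2) consists of the simplices:

  0-simplices (7): A, B, D, E, F, G, J
  1-simplices (18): AB, AD, AE, AF, AJ, BE, BF, BG, BJ, DE, DF, DG, DJ, EF, EG, EJ, FG, FJ
  2-simplices (12): ABE, ABJ, ADF, ADJ, AEF, BEG, BFG, BFJ, DEG, DEJ, DFG, EFJ

Hence C_0 ≅ Z^7, C_1 ≅ Z^18, C_2 ≅ Z^12.

Boundary ∂_1: C_1 → C_0 sends each edge [p,q] (with p < q) to q − p. For instance
  ∂EJ = J − E.
This gives a 7×18 integer matrix of rank 6; reducing to Smith normal form yields diagonal entries (1,1,1,1,1,1).

∂_2: C_2 → C_1 sends each 2-simplex [p,q,r] to [q,r] − [p,r] + [p,q]. For instance
  ∂ADJ = DJ − AJ + AD,
  ∂ADF = DF − AF + AD.
As a 18×12 matrix over Z this has rank 12, with invariant factors (1,1,1,1,1,1,1,1,1,1,1,2).

Reading off H_k = ker ∂_k / im ∂_{k+1}:

  H_0: rank C_0 − rank ∂_1 = 7 − 6 = 1, and the invariant factors of ∂_1 are all 1, so H_0 = Z.
  H_1: rank ker ∂_1 − rank ∂_2 = (18 − 6) − 12 = 0, and ∂_2 has invariant factor 2 > 1, so H_1 = Z_2.
  H_2: rank ker ∂_2 − rank ∂_3 = (12 − 12) − 0 = 0, and there is no ∂_3, so H_2 = 0.

(K is a triangulation of the real projective plane RP^2.)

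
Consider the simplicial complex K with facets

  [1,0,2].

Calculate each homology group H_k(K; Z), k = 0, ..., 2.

H_0 ≅ Z,  H_1 = 0,  H_2 = 0.

Take the total order 0 < 1 < 2 on the vertex set. Then K (dimension 2) consists of the simplices:

  0-simplices (3): [0], [1], [2]
  1-simplices (3): [0,1], [0,2], [1,2]
  2-simplices (1): [0,1,2]

so the chain groups are C_0 ≅ Z^3, C_1 ≅ Z^3, C_2 ≅ Z^1.

∂_1: C_1 → C_0 is given by ∂[p,q] = [q] − [p]. For instance
  ∂[1,2] = [2] − [1].
The 3×3 boundary matrix has rank 2 and Smith normal form diag(1,1).

∂_2: C_2 → C_1 acts by ∂[p,q,r] = [q,r] − [p,r] + [p,q]. For instance
  ∂[0,1,2] = [1,2] − [0,2] + [0,1].
As a 3×1 matrix over Z this has rank 1, with invariant factors (1).

From H_k ≅ ker(∂_k) / im(∂_{k+1}) we obtain:

  H_0: rank C_0 − rank ∂_1 = 3 − 2 = 1, and the invariant factors of ∂_1 are all 1, so H_0 ≅ Z.
  H_1: rank ker ∂_1 − rank ∂_2 = (3 − 2) − 1 = 0, and the invariant factors of ∂_2 are all 1, so H_1 ≅ 0.
  H_2: rank ker ∂_2 − rank ∂_3 = (1 − 1) − 0 = 0, and there is no ∂_3, so H_2 ≅ 0.

(K is a triangulation of the 2-simplex.)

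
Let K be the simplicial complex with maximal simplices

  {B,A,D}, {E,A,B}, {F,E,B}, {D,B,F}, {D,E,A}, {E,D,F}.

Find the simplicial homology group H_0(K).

H_0 ≅ Z.

Take the total order A < B < D < E < F on the vertex set. Then K (dimension 2) consists of the simplices:

  0-simplices (5): A, B, D, E, F
  1-simplices (9): AB, AD, AE, BD, BE, BF, DE, DF, EF
  2-simplices (6): ABD, ABE, ADE, BDF, BEF, DEF

Hence C_0 ≅ Z^5, C_1 ≅ Z^9, C_2 ≅ Z^6.

Boundary ∂_1: C_1 → C_0 maps an edge to its endpoints' difference, ∂[p,q] = q − p. For instance
  ∂AB = B − A.
The resulting 5×9 matrix has rank 4, and its Smith normal form has invariant factors (1,1,1,1).

Boundary ∂_2: C_2 → C_1 maps a triangle to the signed sum of its edges. For instance
  ∂ADE = DE − AE + AD,
  ∂DEF = EF − DF + DE.
This gives a 9×6 integer matrix of rank 5; reducing to Smith normal form yields diagonal entries (1,1,1,1,1).

Reading off H_k = ker ∂_k / im ∂_{k+1}:

  H_0: rank C_0 − rank ∂_1 = 5 − 4 = 1, and the invariant factors of ∂_1 are all 1, so H_0 ≅ Z.

(K is a triangulation of the 2-sphere S^2.)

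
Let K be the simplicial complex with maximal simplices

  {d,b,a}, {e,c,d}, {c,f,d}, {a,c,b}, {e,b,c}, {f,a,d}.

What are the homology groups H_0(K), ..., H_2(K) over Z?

H_0 ≅ Z,  H_1 ≅ Z,  H_2 = 0.

Fix the vertex order a < b < c < d < e < f and write every simplex with vertices in increasing order. Then dim K = 2 and the simplices of K are:

  0-simplices (6): a, b, c, d, e, f
  1-simplices (12): ab, ac, ad, af, bc, bd, be, cd, ce, cf, de, df
  2-simplices (6): abc, abd, adf, bce, cde, cdf

giving chain groups C_0 ≅ Z^6, C_1 ≅ Z^12, C_2 ≅ Z^6.

Boundary ∂_1: C_1 → C_0 maps an edge to its endpoints' difference, ∂[p,q] = q − p. For instance
  ∂af = f − a.
The resulting 6×12 matrix has rank 5, and its Smith normal form has invariant factors (1,1,1,1,1).

∂_2: C_2 → C_1 sends each 2-simplex [p,q,r] to [q,r] − [p,r] + [p,q]. For instance
  ∂abd = bd − ad + ab,
  ∂bce = ce − be + bc.
The 12×6 boundary matrix has rank 6 and Smith normal form diag(1,1,1,1,1,1).

Now H_k = ker ∂_k / im ∂_{k+1}, so:

  H_0: rank C_0 − rank ∂_1 = 6 − 5 = 1, and the invariant factors of ∂_1 are all 1, so H_0 = Z.
  H_1: rank ker ∂_1 − rank ∂_2 = (12 − 5) − 6 = 1, and the invariant factors of ∂_2 are all 1, so H_1 = Z.
  H_2: rank ker ∂_2 − rank ∂_3 = (6 − 6) − 0 = 0, and there is no ∂_3, so H_2 = 0.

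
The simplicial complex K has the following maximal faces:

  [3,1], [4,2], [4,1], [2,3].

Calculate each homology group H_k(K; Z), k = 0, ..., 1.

Order the vertices as 1 < 2 < 3 < 4. Listing each simplex with vertices in this order, K has dimension 1 with simplices:

  0-simplices (4): [1], [2], [3], [4]
  1-simplices (4): [1,3], [1,4], [2,3], [2,4]

giving chain groups C_0 ≅ Z^4, C_1 ≅ Z^4.

∂_1: C_1 → C_0 sends each edge [p,q] (with p < q) to q − p. For instance
  ∂[1,3] = [3] − [1].
The 4×4 boundary matrix has rank 3 and Smith normal form diag(1,1,1).

Computing H_k = (kernel of ∂_k) / (image of ∂_{k+1}):

  H_0: rank C_0 − rank ∂_1 = 4 − 3 = 1, and the invariant factors of ∂_1 are all 1, so H_0 = Z.
  H_1: rank ker ∂_1 − rank ∂_2 = (4 − 3) − 0 = 1, and there is no ∂_2, so H_1 = Z.

(K is a triangulation of the circle S^1.)

H_0 = Z,  H_1 = Z.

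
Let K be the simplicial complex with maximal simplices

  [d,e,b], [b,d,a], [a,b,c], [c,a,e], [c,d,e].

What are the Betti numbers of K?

b_0 = 1, b_1 = 1, b_2 = 0.

Take the total order a < b < c < d < e on the vertex set. Then K (dimension 2) consists of the simplices:

  0-simplices (5): a, b, c, d, e
  1-simplices (10): ab, ac, ad, ae, bc, bd, be, cd, ce, de
  2-simplices (5): abc, abd, ace, bde, cde

Hence C_0 ≅ Z^5, C_1 ≅ Z^10, C_2 ≅ Z^5.

The boundary map ∂_1: C_1 → C_0 maps an edge to its endpoints' difference, ∂[p,q] = q − p.
As a 5×10 matrix over Z this has rank 4, with invariant factors (1,1,1,1).

The boundary map ∂_2: C_2 → C_1 sends each 2-simplex [p,q,r] to [q,r] − [p,r] + [p,q]. For instance
  ∂bde = de − be + bd,
  ∂ace = ce − ae + ac.
The 10×5 boundary matrix has rank 5 and Smith normal form diag(1,1,1,1,1).

Reading off H_k = ker ∂_k / im ∂_{k+1}:

  H_0: rank C_0 − rank ∂_1 = 5 − 4 = 1, and the invariant factors of ∂_1 are all 1, so H_0 = Z.
  H_1: rank ker ∂_1 − rank ∂_2 = (10 − 4) − 5 = 1, and the invariant factors of ∂_2 are all 1, so H_1 = Z.
  H_2: rank ker ∂_2 − rank ∂_3 = (5 − 5) − 0 = 0, and there is no ∂_3, so H_2 = 0.

(K is a triangulation of the Möbius band.)

Hence the Betti numbers are b_0 = 1, b_1 = 1, b_2 = 0.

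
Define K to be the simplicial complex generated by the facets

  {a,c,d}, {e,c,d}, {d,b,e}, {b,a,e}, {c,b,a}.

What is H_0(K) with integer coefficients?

Fix the vertex order a < b < c < d < e and write every simplex with vertices in increasing order. Then dim K = 2 and the simplices of K are:

  0-simplices (5): a, b, c, d, e
  1-simplices (10): ab, ac, ad, ae, bc, bd, be, cd, ce, de
  2-simplices (5): abc, abe, acd, bde, cde

Hence C_0 ≅ Z^5, C_1 ≅ Z^10, C_2 ≅ Z^5.

∂_1: C_1 → C_0 maps an edge to its endpoints' difference, ∂[p,q] = q − p.
As a 5×10 matrix over Z this has rank 4, with invariant factors (1,1,1,1).

The boundary map ∂_2: C_2 → C_1 acts by ∂[p,q,r] = [q,r] − [p,r] + [p,q]. For instance
  ∂bde = de − be + bd,
  ∂cde = de − ce + cd.
As a 10×5 matrix over Z this has rank 5, with invariant factors (1,1,1,1,1).

Reading off H_k = ker ∂_k / im ∂_{k+1}:

  H_0: rank C_0 − rank ∂_1 = 5 − 4 = 1, and the invariant factors of ∂_1 are all 1, so H_0 ≅ Z.

H_0 ≅ Z.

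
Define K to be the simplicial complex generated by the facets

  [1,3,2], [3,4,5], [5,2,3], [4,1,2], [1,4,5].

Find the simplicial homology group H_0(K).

H_0 ≅ Z.

Order the vertices as 1 < 2 < 3 < 4 < 5. Listing each simplex with vertices in this order, K has dimension 2 with simplices:

  0-simplices (5): [1], [2], [3], [4], [5]
  1-simplices (10): [1,2], [1,3], [1,4], [1,5], [2,3], [2,4], [2,5], [3,4], [3,5], [4,5]
  2-simplices (5): [1,2,3], [1,2,4], [1,4,5], [2,3,5], [3,4,5]

giving chain groups C_0 ≅ Z^5, C_1 ≅ Z^10, C_2 ≅ Z^5.

∂_1: C_1 → C_0 sends each edge [p,q] (with p < q) to q − p. For instance
  ∂[2,5] = [5] − [2].
The resulting 5×10 matrix has rank 4, and its Smith normal form has invariant factors (1,1,1,1).

∂_2: C_2 → C_1 acts by ∂[p,q,r] = [q,r] − [p,r] + [p,q]. For instance
  ∂[1,2,3] = [2,3] − [1,3] + [1,2],
  ∂[2,3,5] = [3,5] − [2,5] + [2,3].
The resulting 10×5 matrix has rank 5, and its Smith normal form has invariant factors (1,1,1,1,1).

Reading off H_k = ker ∂_k / im ∂_{k+1}:

  H_0: rank C_0 − rank ∂_1 = 5 − 4 = 1, and the invariant factors of ∂_1 are all 1, so H_0 = Z.

(K is a triangulation of the Möbius band.)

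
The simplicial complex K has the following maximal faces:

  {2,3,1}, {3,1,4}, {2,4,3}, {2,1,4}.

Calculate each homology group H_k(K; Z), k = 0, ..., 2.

H_0 ≅ Z,  H_1 = 0,  H_2 ≅ Z.

Order the vertices as 1 < 2 < 3 < 4. Listing each simplex with vertices in this order, K has dimension 2 with simplices:

  0-simplices (4): [1], [2], [3], [4]
  1-simplices (6): [1,2], [1,3], [1,4], [2,3], [2,4], [3,4]
  2-simplices (4): [1,2,3], [1,2,4], [1,3,4], [2,3,4]

Hence C_0 ≅ Z^4, C_1 ≅ Z^6, C_2 ≅ Z^4.

The boundary map ∂_1: C_1 → C_0 is given by ∂[p,q] = [q] − [p]. For instance
  ∂[3,4] = [4] − [3].
The resulting 4×6 matrix has rank 3, and its Smith normal form has invariant factors (1,1,1).

The boundary map ∂_2: C_2 → C_1 sends each 2-simplex [p,q,r] to [q,r] − [p,r] + [p,q]. For instance
  ∂[1,2,4] = [2,4] − [1,4] + [1,2],
  ∂[1,3,4] = [3,4] − [1,4] + [1,3].
The resulting 6×4 matrix has rank 3, and its Smith normal form has invariant factors (1,1,1).

Computing H_k = (kernel of ∂_k) / (image of ∂_{k+1}):

  H_0: rank C_0 − rank ∂_1 = 4 − 3 = 1, and the invariant factors of ∂_1 are all 1, so H_0 ≅ Z.
  H_1: rank ker ∂_1 − rank ∂_2 = (6 − 3) − 3 = 0, and the invariant factors of ∂_2 are all 1, so H_1 ≅ 0.
  H_2: rank ker ∂_2 − rank ∂_3 = (4 − 3) − 0 = 1, and there is no ∂_3, so H_2 ≅ Z.

As a check, the Euler characteristic is 4 − 6 + 4 = 2, which agrees with 1 − 0 + 1 = 2.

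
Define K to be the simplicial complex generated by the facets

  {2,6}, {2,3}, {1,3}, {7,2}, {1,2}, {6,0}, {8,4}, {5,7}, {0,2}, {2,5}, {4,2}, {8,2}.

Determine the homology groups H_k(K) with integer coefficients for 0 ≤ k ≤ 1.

H_0 = Z,  H_1 = Z^4.

Take the total order 0 < 1 < 2 < 3 < 4 < 5 < 6 < 7 < 8 on the vertex set. Then K (dimension 1) consists of the simplices:

  0-simplices (9): [0], [1], [2], [3], [4], [5], [6], [7], [8]
  1-simplices (12): [0,2], [0,6], [1,2], [1,3], [2,3], [2,4], [2,5], [2,6], [2,7], [2,8], [4,8], [5,7]

so the chain groups are C_0 ≅ Z^9, C_1 ≅ Z^12.

The boundary map ∂_1: C_1 → C_0 is given by ∂[p,q] = [q] − [p]. For instance
  ∂[1,3] = [3] − [1].
As a 9×12 matrix over Z this has rank 8, with invariant factors (1,1,1,1,1,1,1,1).

From H_k ≅ ker(∂_k) / im(∂_{k+1}) we obtain:

  H_0: rank C_0 − rank ∂_1 = 9 − 8 = 1, and the invariant factors of ∂_1 are all 1, so H_0 = Z.
  H_1: rank ker ∂_1 − rank ∂_2 = (12 − 8) − 0 = 4, and there is no ∂_2, so H_1 = Z^4.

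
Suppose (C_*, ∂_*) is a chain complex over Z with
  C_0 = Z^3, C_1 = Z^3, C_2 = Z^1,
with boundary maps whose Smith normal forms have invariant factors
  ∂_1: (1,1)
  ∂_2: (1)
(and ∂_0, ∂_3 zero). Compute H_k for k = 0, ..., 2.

H_0 = Z,  H_1 = 0,  H_2 = 0.

H_0: b_0 = 3 − 0 − 2 = 1; torsion from ∂_1 factors > 1: none. So H_0 = Z.
H_1: b_1 = 3 − 2 − 1 = 0; torsion from ∂_2 factors > 1: none. So H_1 = 0.
H_2: b_2 = 1 − 1 − 0 = 0; torsion from ∂_3 factors > 1: none. So H_2 = 0.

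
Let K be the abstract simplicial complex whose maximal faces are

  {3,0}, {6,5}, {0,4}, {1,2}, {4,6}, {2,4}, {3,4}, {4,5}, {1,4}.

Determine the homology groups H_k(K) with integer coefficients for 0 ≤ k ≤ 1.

H_0 = Z,  H_1 = Z^3.

We work with the vertex ordering 0 < 1 < 2 < 3 < 4 < 5 < 6. The simplices of K, each written with vertices in increasing order, are:

  0-simplices (7): [0], [1], [2], [3], [4], [5], [6]
  1-simplices (9): [0,3], [0,4], [1,2], [1,4], [2,4], [3,4], [4,5], [4,6], [5,6]

so the chain groups are C_0 ≅ Z^7, C_1 ≅ Z^9.

∂_1: C_1 → C_0 maps an edge to its endpoints' difference, ∂[p,q] = q − p.
The resulting 7×9 matrix has rank 6, and its Smith normal form has invariant factors (1,1,1,1,1,1).

Computing H_k = (kernel of ∂_k) / (image of ∂_{k+1}):

  H_0: rank C_0 − rank ∂_1 = 7 − 6 = 1, and the invariant factors of ∂_1 are all 1, so H_0 ≅ Z.
  H_1: rank ker ∂_1 − rank ∂_2 = (9 − 6) − 0 = 3, and there is no ∂_2, so H_1 ≅ Z^3.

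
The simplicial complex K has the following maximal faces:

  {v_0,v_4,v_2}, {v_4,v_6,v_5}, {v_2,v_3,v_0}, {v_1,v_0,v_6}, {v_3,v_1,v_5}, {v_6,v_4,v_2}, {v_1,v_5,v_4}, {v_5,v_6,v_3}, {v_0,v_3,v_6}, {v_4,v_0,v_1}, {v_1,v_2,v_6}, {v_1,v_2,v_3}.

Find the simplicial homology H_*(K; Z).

Order the vertices as v_0 < v_1 < v_2 < v_3 < v_4 < v_5 < v_6. Listing each simplex with vertices in this order, K has dimension 2 with simplices:

  0-simplices (7): [v_0], [v_1], [v_2], [v_3], [v_4], [v_5], [v_6]
  1-simplices (18): (18 of them)
  2-simplices (12): (12 of them)

so the chain groups are C_0 ≅ Z^7, C_1 ≅ Z^18, C_2 ≅ Z^12.

Boundary ∂_1: C_1 → C_0 is given by ∂[p,q] = [q] − [p].
This gives a 7×18 integer matrix of rank 6; reducing to Smith normal form yields diagonal entries (1,1,1,1,1,1).

Boundary ∂_2: C_2 → C_1 maps a triangle to the signed sum of its edges. For instance
  ∂[v_1,v_3,v_5] = [v_3,v_5] − [v_1,v_5] + [v_1,v_3],
  ∂[v_0,v_1,v_6] = [v_1,v_6] − [v_0,v_6] + [v_0,v_1].
The resulting 18×12 matrix has rank 12, and its Smith normal form has invariant factors (1,1,1,1,1,1,1,1,1,1,1,2).

Now H_k = ker ∂_k / im ∂_{k+1}, so:

  H_0: rank C_0 − rank ∂_1 = 7 − 6 = 1, and the invariant factors of ∂_1 are all 1, so H_0 ≅ Z.
  H_1: rank ker ∂_1 − rank ∂_2 = (18 − 6) − 12 = 0, and ∂_2 has invariant factor 2 > 1, so H_1 ≅ Z/2.
  H_2: rank ker ∂_2 − rank ∂_3 = (12 − 12) − 0 = 0, and there is no ∂_3, so H_2 ≅ 0.

As a check, the Euler characteristic is 7 − 18 + 12 = 1, which agrees with 1 − 0 + 0 = 1.

H_0 = Z,  H_1 = Z/2,  H_2 = 0.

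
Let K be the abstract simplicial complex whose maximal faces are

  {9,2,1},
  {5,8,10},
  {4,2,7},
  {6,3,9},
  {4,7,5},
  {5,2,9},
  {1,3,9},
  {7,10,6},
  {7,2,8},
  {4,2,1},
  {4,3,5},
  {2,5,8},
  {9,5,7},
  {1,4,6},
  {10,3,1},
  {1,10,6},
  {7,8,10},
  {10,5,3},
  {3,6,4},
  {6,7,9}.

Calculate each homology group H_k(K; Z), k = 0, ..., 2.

H_0 ≅ Z,  H_1 ≅ Z × Z/2,  H_2 = 0.

Order the vertices as 1 < 2 < 3 < 4 < 5 < 6 < 7 < 8 < 9 < 10. Listing each simplex with vertices in this order, K has dimension 2 with simplices:

  0-simplices (10): [1], [2], [3], [4], [5], [6], [7], [8], [9], [10]
  1-simplices (30): (30 of them)
  2-simplices (20): (20 of them)

Hence C_0 ≅ Z^10, C_1 ≅ Z^30, C_2 ≅ Z^20.

Boundary ∂_1: C_1 → C_0 maps an edge to its endpoints' difference, ∂[p,q] = q − p.
The 10×30 boundary matrix has rank 9 and Smith normal form diag(1,1,1,1,1,1,1,1,1).

∂_2: C_2 → C_1 maps a triangle to the signed sum of its edges. For instance
  ∂[1,6,10] = [6,10] − [1,10] + [1,6],
  ∂[4,5,7] = [5,7] − [4,7] + [4,5].
The resulting 30×20 matrix has rank 20, and its Smith normal form has invariant factors (1,1,1,1,1,1,1,1,1,1,1,1,1,1,1,1,1,1,1,2).

Now H_k = ker ∂_k / im ∂_{k+1}, so:

  H_0: rank C_0 − rank ∂_1 = 10 − 9 = 1, and the invariant factors of ∂_1 are all 1, so H_0 ≅ Z.
  H_1: rank ker ∂_1 − rank ∂_2 = (30 − 9) − 20 = 1, and ∂_2 has invariant factor 2 > 1, so H_1 ≅ Z × Z/2.
  H_2: rank ker ∂_2 − rank ∂_3 = (20 − 20) − 0 = 0, and there is no ∂_3, so H_2 ≅ 0.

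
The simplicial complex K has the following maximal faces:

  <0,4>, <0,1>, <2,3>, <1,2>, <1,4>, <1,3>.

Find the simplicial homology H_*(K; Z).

H_0 = Z,  H_1 = Z^2.

K has 5 vertices, 6 edges.
rank ∂_0 = 0, rank ∂_1 = 4 ⇒ b_0 = 5 − 0 − 4 = 1; all invariant factors of ∂_1 are 1 so no torsion. So H_0 = Z.
rank ∂_1 = 4, rank ∂_2 = 0 ⇒ b_1 = 6 − 4 − 0 = 2. So H_1 = Z^2.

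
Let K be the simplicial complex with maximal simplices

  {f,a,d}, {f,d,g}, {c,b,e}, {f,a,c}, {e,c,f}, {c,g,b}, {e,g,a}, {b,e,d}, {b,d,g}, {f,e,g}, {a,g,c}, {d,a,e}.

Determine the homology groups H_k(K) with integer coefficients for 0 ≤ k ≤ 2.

H_0 = Z,  H_1 = Z/2,  H_2 = 0.

Take the total order a < b < c < d < e < f < g on the vertex set. Then K (dimension 2) consists of the simplices:

  0-simplices (7): a, b, c, d, e, f, g
  1-simplices (18): ac, ad, ae, af, ag, bc, bd, be, bg, ce, cf, cg, de, df, dg, ef, eg, fg
  2-simplices (12): acf, acg, ade, adf, aeg, bce, bcg, bde, bdg, cef, dfg, efg

so the chain groups are C_0 ≅ Z^7, C_1 ≅ Z^18, C_2 ≅ Z^12.

The boundary map ∂_1: C_1 → C_0 maps an edge to its endpoints' difference, ∂[p,q] = q − p.
The resulting 7×18 matrix has rank 6, and its Smith normal form has invariant factors (1,1,1,1,1,1).

The boundary map ∂_2: C_2 → C_1 maps a triangle to the signed sum of its edges. For instance
  ∂acg = cg − ag + ac,
  ∂ade = de − ae + ad.
The 18×12 boundary matrix has rank 12 and Smith normal form diag(1,1,1,1,1,1,1,1,1,1,1,2).

Reading off H_k = ker ∂_k / im ∂_{k+1}:

  H_0: rank C_0 − rank ∂_1 = 7 − 6 = 1, and the invariant factors of ∂_1 are all 1, so H_0 = Z.
  H_1: rank ker ∂_1 − rank ∂_2 = (18 − 6) − 12 = 0, and ∂_2 has invariant factor 2 > 1, so H_1 = Z/2.
  H_2: rank ker ∂_2 − rank ∂_3 = (12 − 12) − 0 = 0, and there is no ∂_3, so H_2 = 0.

As a check, the Euler characteristic is 7 − 18 + 12 = 1, which agrees with 1 − 0 + 0 = 1.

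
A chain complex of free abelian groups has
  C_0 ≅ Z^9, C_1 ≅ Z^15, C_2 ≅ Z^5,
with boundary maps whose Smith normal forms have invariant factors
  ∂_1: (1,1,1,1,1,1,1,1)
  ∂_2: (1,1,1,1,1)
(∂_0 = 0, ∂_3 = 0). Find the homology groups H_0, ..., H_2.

H_0: b_0 = 9 − 0 − 8 = 1; torsion from ∂_1 factors > 1: none. So H_0 ≅ Z.
H_1: b_1 = 15 − 8 − 5 = 2; torsion from ∂_2 factors > 1: none. So H_1 ≅ Z^2.
H_2: b_2 = 5 − 5 − 0 = 0; torsion from ∂_3 factors > 1: none. So H_2 ≅ 0.

H_0 ≅ Z,  H_1 ≅ Z^2,  H_2 = 0.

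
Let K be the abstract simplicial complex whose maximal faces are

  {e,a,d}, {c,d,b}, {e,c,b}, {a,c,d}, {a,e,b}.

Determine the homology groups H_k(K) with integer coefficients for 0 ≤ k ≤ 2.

H_0 ≅ Z,  H_1 ≅ Z,  H_2 = 0.

Fix the vertex order a < b < c < d < e and write every simplex with vertices in increasing order. Then dim K = 2 and the simplices of K are:

  0-simplices (5): a, b, c, d, e
  1-simplices (10): ab, ac, ad, ae, bc, bd, be, cd, ce, de
  2-simplices (5): abe, acd, ade, bcd, bce

giving chain groups C_0 ≅ Z^5, C_1 ≅ Z^10, C_2 ≅ Z^5.

Boundary ∂_1: C_1 → C_0 is given by ∂[p,q] = [q] − [p]. For instance
  ∂be = e − b.
As a 5×10 matrix over Z this has rank 4, with invariant factors (1,1,1,1).

Boundary ∂_2: C_2 → C_1 acts by ∂[p,q,r] = [q,r] − [p,r] + [p,q]. For instance
  ∂abe = be − ae + ab,
  ∂ade = de − ae + ad.
The resulting 10×5 matrix has rank 5, and its Smith normal form has invariant factors (1,1,1,1,1).

From H_k ≅ ker(∂_k) / im(∂_{k+1}) we obtain:

  H_0: rank C_0 − rank ∂_1 = 5 − 4 = 1, and the invariant factors of ∂_1 are all 1, so H_0 = Z.
  H_1: rank ker ∂_1 − rank ∂_2 = (10 − 4) − 5 = 1, and the invariant factors of ∂_2 are all 1, so H_1 = Z.
  H_2: rank ker ∂_2 − rank ∂_3 = (5 − 5) − 0 = 0, and there is no ∂_3, so H_2 = 0.

As a check, the Euler characteristic is 5 − 10 + 5 = 0, which agrees with 1 − 1 + 0 = 0.
(K is a triangulation of the Möbius band.)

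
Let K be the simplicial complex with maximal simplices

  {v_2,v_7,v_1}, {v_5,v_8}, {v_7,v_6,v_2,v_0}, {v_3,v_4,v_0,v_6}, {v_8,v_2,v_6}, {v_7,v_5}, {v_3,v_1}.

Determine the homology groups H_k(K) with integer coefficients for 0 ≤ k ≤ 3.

H_0 ≅ Z,  H_1 ≅ Z^2,  H_2 = 0,  H_3 = 0.

K has 9 vertices, 18 edges, 10 triangles, 2 3-simplices.
rank ∂_0 = 0, rank ∂_1 = 8 ⇒ b_0 = 9 − 0 − 8 = 1; all invariant factors of ∂_1 are 1 so no torsion. So H_0 ≅ Z.
rank ∂_1 = 8, rank ∂_2 = 8 ⇒ b_1 = 18 − 8 − 8 = 2; all invariant factors of ∂_2 are 1 so no torsion. So H_1 ≅ Z^2.
rank ∂_2 = 8, rank ∂_3 = 2 ⇒ b_2 = 10 − 8 − 2 = 0; all invariant factors of ∂_3 are 1 so no torsion. So H_2 ≅ 0.
rank ∂_3 = 2, rank ∂_4 = 0 ⇒ b_3 = 2 − 2 − 0 = 0. So H_3 ≅ 0.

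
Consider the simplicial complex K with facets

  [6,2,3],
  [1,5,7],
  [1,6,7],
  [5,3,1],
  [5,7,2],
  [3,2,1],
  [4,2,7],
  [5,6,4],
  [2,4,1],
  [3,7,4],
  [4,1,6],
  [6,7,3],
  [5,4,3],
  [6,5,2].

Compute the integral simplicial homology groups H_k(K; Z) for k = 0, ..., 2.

H_0 = Z,  H_1 = Z^2,  H_2 = Z.

Take the total order 1 < 2 < 3 < 4 < 5 < 6 < 7 on the vertex set. Then K (dimension 2) consists of the simplices:

  0-simplices (7): [1], [2], [3], [4], [5], [6], [7]
  1-simplices (21): [1,2], [1,3], [1,4], [1,5], [1,6], [1,7], [2,3], [2,4], [2,5], [2,6], [2,7], [3,4], [3,5], [3,6], [3,7], [4,5], [4,6], [4,7], [5,6], [5,7], [6,7]
  2-simplices (14): [1,2,3], [1,2,4], [1,3,5], [1,4,6], [1,5,7], [1,6,7], [2,3,6], [2,4,7], [2,5,6], [2,5,7], [3,4,5], [3,4,7], [3,6,7], [4,5,6]

Hence C_0 ≅ Z^7, C_1 ≅ Z^21, C_2 ≅ Z^14.

Boundary ∂_1: C_1 → C_0 is given by ∂[p,q] = [q] − [p].
The resulting 7×21 matrix has rank 6, and its Smith normal form has invariant factors (1,1,1,1,1,1).

Boundary ∂_2: C_2 → C_1 acts by ∂[p,q,r] = [q,r] − [p,r] + [p,q]. For instance
  ∂[2,5,7] = [5,7] − [2,7] + [2,5],
  ∂[2,3,6] = [3,6] − [2,6] + [2,3].
This gives a 21×14 integer matrix of rank 13; reducing to Smith normal form yields diagonal entries (1,1,1,1,1,1,1,1,1,1,1,1,1).

Reading off H_k = ker ∂_k / im ∂_{k+1}:

  H_0: rank C_0 − rank ∂_1 = 7 − 6 = 1, and the invariant factors of ∂_1 are all 1, so H_0 ≅ Z.
  H_1: rank ker ∂_1 − rank ∂_2 = (21 − 6) − 13 = 2, and the invariant factors of ∂_2 are all 1, so H_1 ≅ Z^2.
  H_2: rank ker ∂_2 − rank ∂_3 = (14 − 13) − 0 = 1, and there is no ∂_3, so H_2 ≅ Z.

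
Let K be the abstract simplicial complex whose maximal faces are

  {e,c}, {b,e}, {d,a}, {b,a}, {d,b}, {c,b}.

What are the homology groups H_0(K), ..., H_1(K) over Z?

Fix the vertex order a < b < c < d < e and write every simplex with vertices in increasing order. Then dim K = 1 and the simplices of K are:

  0-simplices (5): a, b, c, d, e
  1-simplices (6): ab, ad, bc, bd, be, ce

giving chain groups C_0 ≅ Z^5, C_1 ≅ Z^6.

The boundary map ∂_1: C_1 → C_0 is given by ∂[p,q] = [q] − [p]. For instance
  ∂bc = c − b.
As a 5×6 matrix over Z this has rank 4, with invariant factors (1,1,1,1).

Now H_k = ker ∂_k / im ∂_{k+1}, so:

  H_0: rank C_0 − rank ∂_1 = 5 − 4 = 1, and the invariant factors of ∂_1 are all 1, so H_0 ≅ Z.
  H_1: rank ker ∂_1 − rank ∂_2 = (6 − 4) − 0 = 2, and there is no ∂_2, so H_1 ≅ Z^2.

H_0 ≅ Z,  H_1 ≅ Z^2.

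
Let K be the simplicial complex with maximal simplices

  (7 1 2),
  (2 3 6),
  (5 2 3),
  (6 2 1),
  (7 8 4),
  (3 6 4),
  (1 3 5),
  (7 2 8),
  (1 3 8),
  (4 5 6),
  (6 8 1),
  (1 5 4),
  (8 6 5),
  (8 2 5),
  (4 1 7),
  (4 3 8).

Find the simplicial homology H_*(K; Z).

H_0 = Z,  H_1 = Z^2,  H_2 = Z.

Take the total order 1 < 2 < 3 < 4 < 5 < 6 < 7 < 8 on the vertex set. Then K (dimension 2) consists of the simplices:

  0-simplices (8): [1], [2], [3], [4], [5], [6], [7], [8]
  1-simplices (24): (24 of them)
  2-simplices (16): [1,2,6], [1,2,7], [1,3,5], [1,3,8], [1,4,5], [1,4,7], [1,6,8], [2,3,5], [2,3,6], [2,5,8], [2,7,8], [3,4,6], [3,4,8], [4,5,6], [4,7,8], [5,6,8]

so the chain groups are C_0 ≅ Z^8, C_1 ≅ Z^24, C_2 ≅ Z^16.

∂_1: C_1 → C_0 is given by ∂[p,q] = [q] − [p].
As a 8×24 matrix over Z this has rank 7, with invariant factors (1,1,1,1,1,1,1).

Boundary ∂_2: C_2 → C_1 sends each 2-simplex [p,q,r] to [q,r] − [p,r] + [p,q]. For instance
  ∂[1,2,6] = [2,6] − [1,6] + [1,2],
  ∂[5,6,8] = [6,8] − [5,8] + [5,6].
This gives a 24×16 integer matrix of rank 15; reducing to Smith normal form yields diagonal entries (1,1,1,1,1,1,1,1,1,1,1,1,1,1,1).

Now H_k = ker ∂_k / im ∂_{k+1}, so:

  H_0: rank C_0 − rank ∂_1 = 8 − 7 = 1, and the invariant factors of ∂_1 are all 1, so H_0 = Z.
  H_1: rank ker ∂_1 − rank ∂_2 = (24 − 7) − 15 = 2, and the invariant factors of ∂_2 are all 1, so H_1 = Z^2.
  H_2: rank ker ∂_2 − rank ∂_3 = (16 − 15) − 0 = 1, and there is no ∂_3, so H_2 = Z.

As a check, the Euler characteristic is 8 − 24 + 16 = 0, which agrees with 1 − 2 + 1 = 0.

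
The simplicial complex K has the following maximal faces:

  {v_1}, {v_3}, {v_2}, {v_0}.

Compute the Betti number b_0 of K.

b_0 = 4.

K has 4 vertices.
rank ∂_0 = 0, rank ∂_1 = 0 ⇒ b_0 = 4 − 0 − 0 = 4. So H_0 = Z^4.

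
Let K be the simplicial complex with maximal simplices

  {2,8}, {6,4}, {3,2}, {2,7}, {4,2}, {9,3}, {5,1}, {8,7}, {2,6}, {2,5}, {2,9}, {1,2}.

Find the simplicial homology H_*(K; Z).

Order the vertices as 1 < 2 < 3 < 4 < 5 < 6 < 7 < 8 < 9. Listing each simplex with vertices in this order, K has dimension 1 with simplices:

  0-simplices (9): [1], [2], [3], [4], [5], [6], [7], [8], [9]
  1-simplices (12): [1,2], [1,5], [2,3], [2,4], [2,5], [2,6], [2,7], [2,8], [2,9], [3,9], [4,6], [7,8]

so the chain groups are C_0 ≅ Z^9, C_1 ≅ Z^12.

Boundary ∂_1: C_1 → C_0 sends each edge [p,q] (with p < q) to q − p. For instance
  ∂[7,8] = [8] − [7].
The resulting 9×12 matrix has rank 8, and its Smith normal form has invariant factors (1,1,1,1,1,1,1,1).

Reading off H_k = ker ∂_k / im ∂_{k+1}:

  H_0: rank C_0 − rank ∂_1 = 9 − 8 = 1, and the invariant factors of ∂_1 are all 1, so H_0 = Z.
  H_1: rank ker ∂_1 − rank ∂_2 = (12 − 8) − 0 = 4, and there is no ∂_2, so H_1 = Z^4.

(K is a triangulation of a wedge of 4 circles.)

H_0 = Z,  H_1 = Z^4.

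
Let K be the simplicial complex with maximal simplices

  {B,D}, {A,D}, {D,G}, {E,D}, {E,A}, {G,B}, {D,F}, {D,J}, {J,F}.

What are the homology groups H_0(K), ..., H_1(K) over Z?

H_0 ≅ Z,  H_1 ≅ Z^3.

Take the total order A < B < D < E < F < G < J on the vertex set. Then K (dimension 1) consists of the simplices:

  0-simplices (7): A, B, D, E, F, G, J
  1-simplices (9): AD, AE, BD, BG, DE, DF, DG, DJ, FJ

so the chain groups are C_0 ≅ Z^7, C_1 ≅ Z^9.

∂_1: C_1 → C_0 maps an edge to its endpoints' difference, ∂[p,q] = q − p. For instance
  ∂BG = G − B.
The 7×9 boundary matrix has rank 6 and Smith normal form diag(1,1,1,1,1,1).

Reading off H_k = ker ∂_k / im ∂_{k+1}:

  H_0: rank C_0 − rank ∂_1 = 7 − 6 = 1, and the invariant factors of ∂_1 are all 1, so H_0 ≅ Z.
  H_1: rank ker ∂_1 − rank ∂_2 = (9 − 6) − 0 = 3, and there is no ∂_2, so H_1 ≅ Z^3.

As a check, the Euler characteristic is 7 − 9 = -2, which agrees with 1 − 3 = -2.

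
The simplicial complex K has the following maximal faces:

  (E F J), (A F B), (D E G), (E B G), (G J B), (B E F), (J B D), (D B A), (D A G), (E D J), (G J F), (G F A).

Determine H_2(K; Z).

K has 7 vertices, 18 edges, 12 triangles.
rank ∂_2 = 12, rank ∂_3 = 0 ⇒ b_2 = 12 − 12 − 0 = 0. So H_2 = 0.

H_2 ≅ 0.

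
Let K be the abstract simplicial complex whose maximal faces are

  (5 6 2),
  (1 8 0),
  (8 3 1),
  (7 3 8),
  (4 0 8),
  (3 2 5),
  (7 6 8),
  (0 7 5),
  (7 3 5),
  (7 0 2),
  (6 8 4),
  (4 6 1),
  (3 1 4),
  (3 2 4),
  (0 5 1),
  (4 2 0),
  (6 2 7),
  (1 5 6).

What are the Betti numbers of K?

Order the vertices as 0 < 1 < 2 < 3 < 4 < 5 < 6 < 7 < 8. Listing each simplex with vertices in this order, K has dimension 2 with simplices:

  0-simplices (9): [0], [1], [2], [3], [4], [5], [6], [7], [8]
  1-simplices (27): (27 of them)
  2-simplices (18): [0,1,5], [0,1,8], [0,2,4], [0,2,7], [0,4,8], [0,5,7], [1,3,4], [1,3,8], [1,4,6], [1,5,6], [2,3,4], [2,3,5], [2,5,6], [2,6,7], [3,5,7], [3,7,8], [4,6,8], [6,7,8]

giving chain groups C_0 ≅ Z^9, C_1 ≅ Z^27, C_2 ≅ Z^18.

∂_1: C_1 → C_0 is given by ∂[p,q] = [q] − [p].
The resulting 9×27 matrix has rank 8, and its Smith normal form has invariant factors (1,1,1,1,1,1,1,1).

The boundary map ∂_2: C_2 → C_1 maps a triangle to the signed sum of its edges. For instance
  ∂[3,7,8] = [7,8] − [3,8] + [3,7],
  ∂[0,4,8] = [4,8] − [0,8] + [0,4].
This gives a 27×18 integer matrix of rank 18; reducing to Smith normal form yields diagonal entries (1,1,1,1,1,1,1,1,1,1,1,1,1,1,1,1,1,2).

Now H_k = ker ∂_k / im ∂_{k+1}, so:

  H_0: rank C_0 − rank ∂_1 = 9 − 8 = 1, and the invariant factors of ∂_1 are all 1, so H_0 = Z.
  H_1: rank ker ∂_1 − rank ∂_2 = (27 − 8) − 18 = 1, and ∂_2 has invariant factor 2 > 1, so H_1 = Z ⊕ Z/2Z.
  H_2: rank ker ∂_2 − rank ∂_3 = (18 − 18) − 0 = 0, and there is no ∂_3, so H_2 = 0.

(K is a triangulation of the Klein bottle.)

Hence the Betti numbers are b_0 = 1, b_1 = 1, b_2 = 0.

b_0 = 1, b_1 = 1, b_2 = 0.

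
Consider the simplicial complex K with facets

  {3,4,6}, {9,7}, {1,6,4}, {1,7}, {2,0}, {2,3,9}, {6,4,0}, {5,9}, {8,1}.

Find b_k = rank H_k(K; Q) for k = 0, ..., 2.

b_0 = 1, b_1 = 2, b_2 = 0.

Take the total order 0 < 1 < 2 < 3 < 4 < 5 < 6 < 7 < 8 < 9 on the vertex set. Then K (dimension 2) consists of the simplices:

  0-simplices (10): [0], [1], [2], [3], [4], [5], [6], [7], [8], [9]
  1-simplices (15): [0,2], [0,4], [0,6], [1,4], [1,6], [1,7], [1,8], [2,3], [2,9], [3,4], [3,6], [3,9], [4,6], [5,9], [7,9]
  2-simplices (4): [0,4,6], [1,4,6], [2,3,9], [3,4,6]

giving chain groups C_0 ≅ Z^10, C_1 ≅ Z^15, C_2 ≅ Z^4.

The boundary map ∂_1: C_1 → C_0 sends each edge [p,q] (with p < q) to q − p.
The 10×15 boundary matrix has rank 9 and Smith normal form diag(1,1,1,1,1,1,1,1,1).

∂_2: C_2 → C_1 maps a triangle to the signed sum of its edges. For instance
  ∂[3,4,6] = [4,6] − [3,6] + [3,4],
  ∂[0,4,6] = [4,6] − [0,6] + [0,4].
This gives a 15×4 integer matrix of rank 4; reducing to Smith normal form yields diagonal entries (1,1,1,1).

From H_k ≅ ker(∂_k) / im(∂_{k+1}) we obtain:

  H_0: rank C_0 − rank ∂_1 = 10 − 9 = 1, and the invariant factors of ∂_1 are all 1, so H_0 ≅ Z.
  H_1: rank ker ∂_1 − rank ∂_2 = (15 − 9) − 4 = 2, and the invariant factors of ∂_2 are all 1, so H_1 ≅ Z^2.
  H_2: rank ker ∂_2 − rank ∂_3 = (4 − 4) − 0 = 0, and there is no ∂_3, so H_2 ≅ 0.

Hence the Betti numbers are b_0 = 1, b_1 = 2, b_2 = 0.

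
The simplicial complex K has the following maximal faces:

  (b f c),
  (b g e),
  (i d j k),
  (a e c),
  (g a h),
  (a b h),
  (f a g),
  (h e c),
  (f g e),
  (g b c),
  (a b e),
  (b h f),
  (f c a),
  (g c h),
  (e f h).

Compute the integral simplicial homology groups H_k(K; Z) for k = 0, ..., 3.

H_0 = Z^2,  H_1 = Z^2,  H_2 = Z,  H_3 = 0.

Order the vertices as a < b < c < d < e < f < g < h < i < j < k. Listing each simplex with vertices in this order, K has dimension 3 with simplices:

  0-simplices (11): a, b, c, d, e, f, g, h, i, j, k
  1-simplices (27): ab, ac, ae, af, ag, ah, bc, be, bf, bg, bh, ce, cf, cg, ch, di, dj, dk, ef, eg, eh, fg, fh, gh, ij, ik, jk
  2-simplices (18): abe, abh, ace, acf, afg, agh, bcf, bcg, beg, bfh, ceh, cgh, dij, dik, djk, efg, efh, ijk
  3-simplices (1): dijk

Hence C_0 ≅ Z^11, C_1 ≅ Z^27, C_2 ≅ Z^18, C_3 ≅ Z^1.

The boundary map ∂_1: C_1 → C_0 maps an edge to its endpoints' difference, ∂[p,q] = q − p.
The 11×27 boundary matrix has rank 9 and Smith normal form diag(1,1,1,1,1,1,1,1,1).

Boundary ∂_2: C_2 → C_1 sends each 2-simplex [p,q,r] to [q,r] − [p,r] + [p,q]. For instance
  ∂ceh = eh − ch + ce,
  ∂acf = cf − af + ac.
This gives a 27×18 integer matrix of rank 16; reducing to Smith normal form yields diagonal entries (1,1,1,1,1,1,1,1,1,1,1,1,1,1,1,1).

The boundary map ∂_3: C_3 → C_2 sends each 3-simplex σ to the alternating sum Σ_i (−1)^i (σ with its i-th vertex removed). For instance
  ∂dijk = ijk − djk + dik − dij.
As a 18×1 matrix over Z this has rank 1, with invariant factors (1).

Now H_k = ker ∂_k / im ∂_{k+1}, so:

  H_0: rank C_0 − rank ∂_1 = 11 − 9 = 2, and the invariant factors of ∂_1 are all 1, so H_0 ≅ Z^2.
  H_1: rank ker ∂_1 − rank ∂_2 = (27 − 9) − 16 = 2, and the invariant factors of ∂_2 are all 1, so H_1 ≅ Z^2.
  H_2: rank ker ∂_2 − rank ∂_3 = (18 − 16) − 1 = 1, and the invariant factors of ∂_3 are all 1, so H_2 ≅ Z.
  H_3: rank ker ∂_3 − rank ∂_4 = (1 − 1) − 0 = 0, and there is no ∂_4, so H_3 ≅ 0.

(K is a triangulation of the disjoint union of the 3-simplex and the torus T^2.)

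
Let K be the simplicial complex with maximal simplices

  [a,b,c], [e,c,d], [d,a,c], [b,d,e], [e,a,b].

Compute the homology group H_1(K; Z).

H_1 = Z.

K has 5 vertices, 10 edges, 5 triangles.
rank ∂_1 = 4, rank ∂_2 = 5 ⇒ b_1 = 10 − 4 − 5 = 1; all invariant factors of ∂_2 are 1 so no torsion. So H_1 ≅ Z.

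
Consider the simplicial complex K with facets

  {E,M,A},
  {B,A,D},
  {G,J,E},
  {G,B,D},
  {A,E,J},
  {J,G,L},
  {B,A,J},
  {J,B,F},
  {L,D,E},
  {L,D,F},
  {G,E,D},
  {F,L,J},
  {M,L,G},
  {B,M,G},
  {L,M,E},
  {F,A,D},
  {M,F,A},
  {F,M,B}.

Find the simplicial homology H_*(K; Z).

H_0 ≅ Z,  H_1 ≅ Z × Z/2,  H_2 = 0.

We work with the vertex ordering A < B < D < E < F < G < J < L < M. The simplices of K, each written with vertices in increasing order, are:

  0-simplices (9): A, B, D, E, F, G, J, L, M
  1-simplices (27): AB, AD, AE, AF, AJ, AM, BD, BF, BG, BJ, BM, DE, DF, DG, DL, EG, EJ, EL, EM, FJ, FL, FM, GJ, GL, GM, JL, LM
  2-simplices (18): ABD, ABJ, ADF, AEJ, AEM, AFM, BDG, BFJ, BFM, BGM, DEG, DEL, DFL, EGJ, ELM, FJL, GJL, GLM

giving chain groups C_0 ≅ Z^9, C_1 ≅ Z^27, C_2 ≅ Z^18.

The boundary map ∂_1: C_1 → C_0 maps an edge to its endpoints' difference, ∂[p,q] = q − p. For instance
  ∂EL = L − E.
The resulting 9×27 matrix has rank 8, and its Smith normal form has invariant factors (1,1,1,1,1,1,1,1).

Boundary ∂_2: C_2 → C_1 maps a triangle to the signed sum of its edges. For instance
  ∂BDG = DG − BG + BD,
  ∂ELM = LM − EM + EL.
As a 27×18 matrix over Z this has rank 18, with invariant factors (1,1,1,1,1,1,1,1,1,1,1,1,1,1,1,1,1,2).

Now H_k = ker ∂_k / im ∂_{k+1}, so:

  H_0: rank C_0 − rank ∂_1 = 9 − 8 = 1, and the invariant factors of ∂_1 are all 1, so H_0 ≅ Z.
  H_1: rank ker ∂_1 − rank ∂_2 = (27 − 8) − 18 = 1, and ∂_2 has invariant factor 2 > 1, so H_1 ≅ Z × Z/2.
  H_2: rank ker ∂_2 − rank ∂_3 = (18 − 18) − 0 = 0, and there is no ∂_3, so H_2 ≅ 0.

(K is a triangulation of the Klein bottle.)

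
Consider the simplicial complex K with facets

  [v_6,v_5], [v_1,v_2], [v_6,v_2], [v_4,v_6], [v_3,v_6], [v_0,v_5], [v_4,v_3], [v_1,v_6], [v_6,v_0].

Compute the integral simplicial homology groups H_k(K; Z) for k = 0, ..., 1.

We work with the vertex ordering v_0 < v_1 < v_2 < v_3 < v_4 < v_5 < v_6. The simplices of K, each written with vertices in increasing order, are:

  0-simplices (7): [v_0], [v_1], [v_2], [v_3], [v_4], [v_5], [v_6]
  1-simplices (9): [v_0,v_5], [v_0,v_6], [v_1,v_2], [v_1,v_6], [v_2,v_6], [v_3,v_4], [v_3,v_6], [v_4,v_6], [v_5,v_6]

Hence C_0 ≅ Z^7, C_1 ≅ Z^9.

∂_1: C_1 → C_0 is given by ∂[p,q] = [q] − [p].
The resulting 7×9 matrix has rank 6, and its Smith normal form has invariant factors (1,1,1,1,1,1).

Reading off H_k = ker ∂_k / im ∂_{k+1}:

  H_0: rank C_0 − rank ∂_1 = 7 − 6 = 1, and the invariant factors of ∂_1 are all 1, so H_0 = Z.
  H_1: rank ker ∂_1 − rank ∂_2 = (9 − 6) − 0 = 3, and there is no ∂_2, so H_1 = Z^3.

As a check, the Euler characteristic is 7 − 9 = -2, which agrees with 1 − 3 = -2.

H_0 = Z,  H_1 = Z^3.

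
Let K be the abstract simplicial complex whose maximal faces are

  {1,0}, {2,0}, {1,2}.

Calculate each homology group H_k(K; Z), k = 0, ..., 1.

Order the vertices as 0 < 1 < 2. Listing each simplex with vertices in this order, K has dimension 1 with simplices:

  0-simplices (3): [0], [1], [2]
  1-simplices (3): [0,1], [0,2], [1,2]

so the chain groups are C_0 ≅ Z^3, C_1 ≅ Z^3.

Boundary ∂_1: C_1 → C_0 is given by ∂[p,q] = [q] − [p]. For instance
  ∂[0,1] = [1] − [0].
The resulting 3×3 matrix has rank 2, and its Smith normal form has invariant factors (1,1).

Reading off H_k = ker ∂_k / im ∂_{k+1}:

  H_0: rank C_0 − rank ∂_1 = 3 − 2 = 1, and the invariant factors of ∂_1 are all 1, so H_0 ≅ Z.
  H_1: rank ker ∂_1 − rank ∂_2 = (3 − 2) − 0 = 1, and there is no ∂_2, so H_1 ≅ Z.

H_0 = Z,  H_1 = Z.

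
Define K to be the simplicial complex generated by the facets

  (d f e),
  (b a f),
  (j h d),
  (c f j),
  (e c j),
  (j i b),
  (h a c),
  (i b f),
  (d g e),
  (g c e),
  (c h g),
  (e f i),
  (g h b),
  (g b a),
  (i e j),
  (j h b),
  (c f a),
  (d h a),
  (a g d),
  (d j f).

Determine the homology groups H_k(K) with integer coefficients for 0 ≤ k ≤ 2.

K has 10 vertices, 30 edges, 20 triangles.
rank ∂_0 = 0, rank ∂_1 = 9 ⇒ b_0 = 10 − 0 − 9 = 1; all invariant factors of ∂_1 are 1 so no torsion. So H_0 = Z.
rank ∂_1 = 9, rank ∂_2 = 20 ⇒ b_1 = 30 − 9 − 20 = 1; ∂_2 has invariant factor(s) [2] giving torsion. So H_1 = Z ⊕ Z/2.
rank ∂_2 = 20, rank ∂_3 = 0 ⇒ b_2 = 20 − 20 − 0 = 0. So H_2 = 0.

H_0 ≅ Z,  H_1 ≅ Z ⊕ Z/2,  H_2 = 0.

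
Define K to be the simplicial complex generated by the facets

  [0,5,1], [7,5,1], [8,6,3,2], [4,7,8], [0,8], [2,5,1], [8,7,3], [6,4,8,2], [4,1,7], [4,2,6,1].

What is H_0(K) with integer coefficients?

We work with the vertex ordering 0 < 1 < 2 < 3 < 4 < 5 < 6 < 7 < 8. The simplices of K, each written with vertices in increasing order, are:

  0-simplices (9): [0], [1], [2], [3], [4], [5], [6], [7], [8]
  1-simplices (22): [0,1], [0,5], [0,8], [1,2], [1,4], [1,5], [1,6], [1,7], [2,3], [2,4], [2,5], [2,6], [2,8], [3,6], [3,7], [3,8], [4,6], [4,7], [4,8], [5,7], [6,8], [7,8]
  2-simplices (16): [0,1,5], [1,2,4], [1,2,5], [1,2,6], [1,4,6], [1,4,7], [1,5,7], [2,3,6], [2,3,8], [2,4,6], [2,4,8], [2,6,8], [3,6,8], [3,7,8], [4,6,8], [4,7,8]
  3-simplices (3): [1,2,4,6], [2,3,6,8], [2,4,6,8]

Hence C_0 ≅ Z^9, C_1 ≅ Z^22, C_2 ≅ Z^16, C_3 ≅ Z^3.

Boundary ∂_1: C_1 → C_0 sends each edge [p,q] (with p < q) to q − p.
As a 9×22 matrix over Z this has rank 8, with invariant factors (1,1,1,1,1,1,1,1).

The boundary map ∂_2: C_2 → C_1 maps a triangle to the signed sum of its edges. For instance
  ∂[3,7,8] = [7,8] − [3,8] + [3,7],
  ∂[2,4,8] = [4,8] − [2,8] + [2,4].
As a 22×16 matrix over Z this has rank 13, with invariant factors (1,1,1,1,1,1,1,1,1,1,1,1,1).

Boundary ∂_3: C_3 → C_2 sends each 3-simplex σ to the alternating sum Σ_i (−1)^i (σ with its i-th vertex removed). For instance
  ∂[2,3,6,8] = [3,6,8] − [2,6,8] + [2,3,8] − [2,3,6],
  ∂[2,4,6,8] = [4,6,8] − [2,6,8] + [2,4,8] − [2,4,6].
As a 16×3 matrix over Z this has rank 3, with invariant factors (1,1,1).

Computing H_k = (kernel of ∂_k) / (image of ∂_{k+1}):

  H_0: rank C_0 − rank ∂_1 = 9 − 8 = 1, and the invariant factors of ∂_1 are all 1, so H_0 = Z.

H_0 ≅ Z.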